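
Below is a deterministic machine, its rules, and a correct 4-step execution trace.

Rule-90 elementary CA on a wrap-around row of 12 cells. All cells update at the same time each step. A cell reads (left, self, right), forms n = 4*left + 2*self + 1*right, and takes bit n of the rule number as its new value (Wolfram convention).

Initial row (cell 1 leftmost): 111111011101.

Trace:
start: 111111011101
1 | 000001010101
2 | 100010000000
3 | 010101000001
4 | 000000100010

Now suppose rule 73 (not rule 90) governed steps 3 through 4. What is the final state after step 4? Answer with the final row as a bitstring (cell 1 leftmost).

(re-executing steps 3..4 under rule 73; state before step 3: 100010000000)
3 | 001000111110
4 | 100010100010

100010100010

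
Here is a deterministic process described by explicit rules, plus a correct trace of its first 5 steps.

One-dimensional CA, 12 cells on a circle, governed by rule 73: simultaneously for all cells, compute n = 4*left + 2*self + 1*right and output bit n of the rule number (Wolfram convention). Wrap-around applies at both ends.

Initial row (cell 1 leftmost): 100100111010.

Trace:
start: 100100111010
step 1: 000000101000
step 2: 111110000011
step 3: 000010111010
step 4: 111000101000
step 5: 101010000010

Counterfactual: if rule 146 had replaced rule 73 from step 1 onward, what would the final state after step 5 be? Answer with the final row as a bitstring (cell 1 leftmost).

(re-executing steps 1..5 under rule 146; state before step 1: 100100111010)
step 1: 011011010000
step 2: 100000001000
step 3: 010000010101
step 4: 001000100000
step 5: 010101010000

010101010000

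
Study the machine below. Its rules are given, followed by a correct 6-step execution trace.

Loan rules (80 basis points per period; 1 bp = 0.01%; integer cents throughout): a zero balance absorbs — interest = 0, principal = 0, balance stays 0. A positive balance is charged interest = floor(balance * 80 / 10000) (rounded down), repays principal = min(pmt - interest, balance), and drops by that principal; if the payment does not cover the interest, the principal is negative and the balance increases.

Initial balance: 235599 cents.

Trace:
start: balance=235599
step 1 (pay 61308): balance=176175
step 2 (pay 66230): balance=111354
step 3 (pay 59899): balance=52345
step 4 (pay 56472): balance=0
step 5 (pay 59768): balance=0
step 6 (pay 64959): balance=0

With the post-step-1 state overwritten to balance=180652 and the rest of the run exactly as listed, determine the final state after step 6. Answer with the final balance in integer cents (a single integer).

0

state after step 1 := balance=180652
step 2 (pay 66230): balance=115867
step 3 (pay 59899): balance=56894
step 4 (pay 56472): balance=877
step 5 (pay 59768): balance=0
step 6 (pay 64959): balance=0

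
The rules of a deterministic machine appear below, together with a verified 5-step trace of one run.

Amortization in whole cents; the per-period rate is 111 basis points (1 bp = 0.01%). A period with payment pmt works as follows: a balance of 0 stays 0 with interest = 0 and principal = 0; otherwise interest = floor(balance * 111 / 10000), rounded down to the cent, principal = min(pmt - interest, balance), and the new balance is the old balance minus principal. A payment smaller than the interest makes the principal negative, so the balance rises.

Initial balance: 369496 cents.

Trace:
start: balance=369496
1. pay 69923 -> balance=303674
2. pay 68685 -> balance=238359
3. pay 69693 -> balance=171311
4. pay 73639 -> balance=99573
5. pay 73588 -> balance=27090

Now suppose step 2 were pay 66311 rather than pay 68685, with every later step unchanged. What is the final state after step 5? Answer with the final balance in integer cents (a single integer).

(re-executing from step 2 with the substitution; state before step 2: balance=303674)
2. pay 66311 -> balance=240733
3. pay 69693 -> balance=173712
4. pay 73639 -> balance=102001
5. pay 73588 -> balance=29545

29545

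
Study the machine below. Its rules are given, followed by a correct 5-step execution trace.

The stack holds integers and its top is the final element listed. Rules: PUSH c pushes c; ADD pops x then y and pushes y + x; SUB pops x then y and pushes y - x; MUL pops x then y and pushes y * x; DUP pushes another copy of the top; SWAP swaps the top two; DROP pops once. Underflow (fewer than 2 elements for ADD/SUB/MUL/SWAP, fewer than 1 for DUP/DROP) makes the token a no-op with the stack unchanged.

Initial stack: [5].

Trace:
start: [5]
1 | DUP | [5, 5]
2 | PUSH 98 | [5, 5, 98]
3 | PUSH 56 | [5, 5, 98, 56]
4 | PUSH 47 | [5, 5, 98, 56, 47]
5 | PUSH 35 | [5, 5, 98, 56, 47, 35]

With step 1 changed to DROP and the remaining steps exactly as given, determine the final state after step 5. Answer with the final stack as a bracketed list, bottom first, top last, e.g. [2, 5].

(re-executing from step 1 with the substitution; state before step 1: [5])
1 | DROP | []
2 | PUSH 98 | [98]
3 | PUSH 56 | [98, 56]
4 | PUSH 47 | [98, 56, 47]
5 | PUSH 35 | [98, 56, 47, 35]

[98, 56, 47, 35]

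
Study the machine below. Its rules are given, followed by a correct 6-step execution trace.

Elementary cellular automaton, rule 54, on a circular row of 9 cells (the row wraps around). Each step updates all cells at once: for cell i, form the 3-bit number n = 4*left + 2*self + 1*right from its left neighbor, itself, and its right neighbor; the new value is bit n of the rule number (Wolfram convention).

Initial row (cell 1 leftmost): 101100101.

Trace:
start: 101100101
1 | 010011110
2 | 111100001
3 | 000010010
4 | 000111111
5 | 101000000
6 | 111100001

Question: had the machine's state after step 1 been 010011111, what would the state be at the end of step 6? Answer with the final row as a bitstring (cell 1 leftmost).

100101110

state after step 1 := 010011111
2 | 111100000
3 | 000010001
4 | 100111011
5 | 011000100
6 | 100101110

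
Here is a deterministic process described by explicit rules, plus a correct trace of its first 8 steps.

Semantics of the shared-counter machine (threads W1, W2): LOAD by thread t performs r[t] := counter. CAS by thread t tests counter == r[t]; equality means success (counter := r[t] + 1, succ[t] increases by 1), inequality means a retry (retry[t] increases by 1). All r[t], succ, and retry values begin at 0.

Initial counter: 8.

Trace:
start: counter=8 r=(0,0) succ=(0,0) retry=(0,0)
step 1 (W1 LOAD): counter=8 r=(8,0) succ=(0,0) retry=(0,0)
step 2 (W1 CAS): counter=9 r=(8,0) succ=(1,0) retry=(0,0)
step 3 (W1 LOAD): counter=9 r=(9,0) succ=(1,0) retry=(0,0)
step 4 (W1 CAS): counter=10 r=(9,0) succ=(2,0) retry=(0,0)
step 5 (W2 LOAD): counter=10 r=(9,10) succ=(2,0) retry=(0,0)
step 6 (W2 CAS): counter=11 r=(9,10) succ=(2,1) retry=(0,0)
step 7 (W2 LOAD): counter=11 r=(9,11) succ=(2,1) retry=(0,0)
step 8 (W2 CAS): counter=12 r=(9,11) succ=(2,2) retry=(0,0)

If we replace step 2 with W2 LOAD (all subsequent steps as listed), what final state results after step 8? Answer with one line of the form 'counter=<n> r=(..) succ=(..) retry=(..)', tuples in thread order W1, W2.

(re-executing from step 2 with the substitution; state before step 2: counter=8 r=(8,0) succ=(0,0) retry=(0,0))
step 2 (W2 LOAD): counter=8 r=(8,8) succ=(0,0) retry=(0,0)
step 3 (W1 LOAD): counter=8 r=(8,8) succ=(0,0) retry=(0,0)
step 4 (W1 CAS): counter=9 r=(8,8) succ=(1,0) retry=(0,0)
step 5 (W2 LOAD): counter=9 r=(8,9) succ=(1,0) retry=(0,0)
step 6 (W2 CAS): counter=10 r=(8,9) succ=(1,1) retry=(0,0)
step 7 (W2 LOAD): counter=10 r=(8,10) succ=(1,1) retry=(0,0)
step 8 (W2 CAS): counter=11 r=(8,10) succ=(1,2) retry=(0,0)

counter=11 r=(8,10) succ=(1,2) retry=(0,0)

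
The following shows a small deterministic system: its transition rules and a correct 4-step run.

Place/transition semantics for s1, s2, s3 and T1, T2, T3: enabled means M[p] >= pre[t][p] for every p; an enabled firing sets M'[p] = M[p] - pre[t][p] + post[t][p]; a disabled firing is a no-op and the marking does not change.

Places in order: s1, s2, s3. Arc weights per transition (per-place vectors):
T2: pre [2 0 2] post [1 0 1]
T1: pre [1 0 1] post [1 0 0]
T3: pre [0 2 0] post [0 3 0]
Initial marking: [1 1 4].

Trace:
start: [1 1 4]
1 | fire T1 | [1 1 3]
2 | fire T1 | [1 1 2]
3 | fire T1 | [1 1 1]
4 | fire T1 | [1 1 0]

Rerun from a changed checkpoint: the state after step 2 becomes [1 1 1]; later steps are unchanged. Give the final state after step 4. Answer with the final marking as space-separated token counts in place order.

state after step 2 := [1 1 1]
3 | fire T1 | [1 1 0]
4 | fire T1 | [1 1 0]

1 1 0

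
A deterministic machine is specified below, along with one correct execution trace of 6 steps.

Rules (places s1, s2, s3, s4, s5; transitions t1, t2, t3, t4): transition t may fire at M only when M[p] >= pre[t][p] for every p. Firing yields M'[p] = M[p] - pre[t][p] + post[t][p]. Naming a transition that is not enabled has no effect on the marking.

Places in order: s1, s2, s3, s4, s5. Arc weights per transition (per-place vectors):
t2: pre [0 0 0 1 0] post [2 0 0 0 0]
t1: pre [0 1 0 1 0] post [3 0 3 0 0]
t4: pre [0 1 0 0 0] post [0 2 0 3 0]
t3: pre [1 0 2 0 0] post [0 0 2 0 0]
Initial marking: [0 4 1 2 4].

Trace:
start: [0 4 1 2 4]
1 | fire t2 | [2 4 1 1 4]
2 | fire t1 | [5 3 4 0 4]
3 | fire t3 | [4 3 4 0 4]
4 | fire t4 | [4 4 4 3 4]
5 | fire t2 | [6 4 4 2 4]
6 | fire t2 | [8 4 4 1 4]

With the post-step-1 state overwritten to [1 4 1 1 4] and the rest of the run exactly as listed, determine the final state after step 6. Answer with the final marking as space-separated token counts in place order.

7 4 4 1 4

state after step 1 := [1 4 1 1 4]
2 | fire t1 | [4 3 4 0 4]
3 | fire t3 | [3 3 4 0 4]
4 | fire t4 | [3 4 4 3 4]
5 | fire t2 | [5 4 4 2 4]
6 | fire t2 | [7 4 4 1 4]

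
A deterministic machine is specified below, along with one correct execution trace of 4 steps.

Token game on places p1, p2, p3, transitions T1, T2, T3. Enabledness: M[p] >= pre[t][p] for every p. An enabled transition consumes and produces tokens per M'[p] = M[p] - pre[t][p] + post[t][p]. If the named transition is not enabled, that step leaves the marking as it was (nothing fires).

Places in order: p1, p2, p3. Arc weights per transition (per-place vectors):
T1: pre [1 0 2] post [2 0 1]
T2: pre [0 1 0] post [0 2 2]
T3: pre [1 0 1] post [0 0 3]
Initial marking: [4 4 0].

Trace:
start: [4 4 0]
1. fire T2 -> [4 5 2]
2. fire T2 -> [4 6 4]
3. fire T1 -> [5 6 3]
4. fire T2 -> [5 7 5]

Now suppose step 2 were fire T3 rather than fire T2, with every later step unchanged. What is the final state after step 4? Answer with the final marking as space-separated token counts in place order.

4 6 5

(re-executing from step 2 with the substitution; state before step 2: [4 5 2])
2. fire T3 -> [3 5 4]
3. fire T1 -> [4 5 3]
4. fire T2 -> [4 6 5]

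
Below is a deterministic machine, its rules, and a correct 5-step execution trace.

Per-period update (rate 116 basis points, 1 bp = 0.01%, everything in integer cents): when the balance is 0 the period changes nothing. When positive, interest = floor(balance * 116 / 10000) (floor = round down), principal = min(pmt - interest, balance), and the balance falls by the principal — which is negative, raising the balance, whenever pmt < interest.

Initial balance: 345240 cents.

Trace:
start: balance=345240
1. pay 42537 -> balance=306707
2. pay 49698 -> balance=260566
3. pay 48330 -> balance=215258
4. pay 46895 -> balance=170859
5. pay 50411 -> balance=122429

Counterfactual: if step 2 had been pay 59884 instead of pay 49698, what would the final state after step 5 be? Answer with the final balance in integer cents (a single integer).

(re-executing from step 2 with the substitution; state before step 2: balance=306707)
2. pay 59884 -> balance=250380
3. pay 48330 -> balance=204954
4. pay 46895 -> balance=160436
5. pay 50411 -> balance=111886

111886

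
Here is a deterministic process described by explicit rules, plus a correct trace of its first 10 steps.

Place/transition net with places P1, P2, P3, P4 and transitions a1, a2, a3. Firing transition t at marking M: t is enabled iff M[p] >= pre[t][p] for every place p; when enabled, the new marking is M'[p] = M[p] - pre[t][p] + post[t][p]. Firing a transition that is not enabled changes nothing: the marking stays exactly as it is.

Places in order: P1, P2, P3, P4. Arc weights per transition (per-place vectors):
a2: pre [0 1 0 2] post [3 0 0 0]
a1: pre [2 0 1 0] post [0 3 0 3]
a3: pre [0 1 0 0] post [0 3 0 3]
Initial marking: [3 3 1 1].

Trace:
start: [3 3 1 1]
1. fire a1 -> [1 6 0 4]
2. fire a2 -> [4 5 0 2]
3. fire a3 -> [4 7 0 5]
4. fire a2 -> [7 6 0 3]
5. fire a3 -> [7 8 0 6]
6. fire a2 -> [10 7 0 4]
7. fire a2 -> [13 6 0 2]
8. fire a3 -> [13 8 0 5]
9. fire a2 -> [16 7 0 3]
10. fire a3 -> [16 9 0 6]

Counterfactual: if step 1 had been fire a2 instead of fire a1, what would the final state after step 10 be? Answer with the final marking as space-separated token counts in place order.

15 7 1 5

(re-executing from step 1 with the substitution; state before step 1: [3 3 1 1])
1. fire a2 -> [3 3 1 1]
2. fire a2 -> [3 3 1 1]
3. fire a3 -> [3 5 1 4]
4. fire a2 -> [6 4 1 2]
5. fire a3 -> [6 6 1 5]
6. fire a2 -> [9 5 1 3]
7. fire a2 -> [12 4 1 1]
8. fire a3 -> [12 6 1 4]
9. fire a2 -> [15 5 1 2]
10. fire a3 -> [15 7 1 5]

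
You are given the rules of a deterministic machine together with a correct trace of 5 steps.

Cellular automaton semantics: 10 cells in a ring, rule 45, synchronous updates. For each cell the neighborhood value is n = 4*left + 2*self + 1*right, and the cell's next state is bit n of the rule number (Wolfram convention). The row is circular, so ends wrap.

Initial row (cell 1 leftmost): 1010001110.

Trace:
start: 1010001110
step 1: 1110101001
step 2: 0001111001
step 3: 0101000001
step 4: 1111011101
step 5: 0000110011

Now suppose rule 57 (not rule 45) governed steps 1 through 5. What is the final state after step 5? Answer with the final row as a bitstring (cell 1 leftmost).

(re-executing steps 1..5 under rule 57; state before step 1: 1010001110)
step 1: 0101101001
step 2: 1011010100
step 3: 0110101010
step 4: 0101010101
step 5: 1010101010

1010101010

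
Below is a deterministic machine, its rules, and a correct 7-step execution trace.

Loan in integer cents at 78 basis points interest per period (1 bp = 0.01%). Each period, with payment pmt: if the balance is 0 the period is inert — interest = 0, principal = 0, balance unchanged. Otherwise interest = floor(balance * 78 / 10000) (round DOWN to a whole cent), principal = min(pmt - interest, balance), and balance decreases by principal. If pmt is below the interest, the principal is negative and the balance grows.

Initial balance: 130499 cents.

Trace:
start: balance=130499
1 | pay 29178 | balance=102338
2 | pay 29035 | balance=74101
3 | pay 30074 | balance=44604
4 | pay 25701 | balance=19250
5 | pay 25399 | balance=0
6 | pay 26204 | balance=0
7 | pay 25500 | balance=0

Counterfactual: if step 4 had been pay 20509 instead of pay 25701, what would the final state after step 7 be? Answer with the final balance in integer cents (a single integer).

0

(re-executing from step 4 with the substitution; state before step 4: balance=44604)
4 | pay 20509 | balance=24442
5 | pay 25399 | balance=0
6 | pay 26204 | balance=0
7 | pay 25500 | balance=0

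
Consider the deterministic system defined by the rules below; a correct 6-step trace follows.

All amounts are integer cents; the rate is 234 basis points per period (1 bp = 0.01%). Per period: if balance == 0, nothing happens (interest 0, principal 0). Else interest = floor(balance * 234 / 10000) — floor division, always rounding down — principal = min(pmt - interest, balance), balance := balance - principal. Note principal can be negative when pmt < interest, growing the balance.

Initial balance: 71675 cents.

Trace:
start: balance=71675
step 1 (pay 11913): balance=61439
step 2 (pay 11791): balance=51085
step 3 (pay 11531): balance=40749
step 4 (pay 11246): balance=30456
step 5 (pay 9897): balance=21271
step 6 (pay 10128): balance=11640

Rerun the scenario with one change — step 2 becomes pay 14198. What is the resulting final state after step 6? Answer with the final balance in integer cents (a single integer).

9000

(re-executing from step 2 with the substitution; state before step 2: balance=61439)
step 2 (pay 14198): balance=48678
step 3 (pay 11531): balance=38286
step 4 (pay 11246): balance=27935
step 5 (pay 9897): balance=18691
step 6 (pay 10128): balance=9000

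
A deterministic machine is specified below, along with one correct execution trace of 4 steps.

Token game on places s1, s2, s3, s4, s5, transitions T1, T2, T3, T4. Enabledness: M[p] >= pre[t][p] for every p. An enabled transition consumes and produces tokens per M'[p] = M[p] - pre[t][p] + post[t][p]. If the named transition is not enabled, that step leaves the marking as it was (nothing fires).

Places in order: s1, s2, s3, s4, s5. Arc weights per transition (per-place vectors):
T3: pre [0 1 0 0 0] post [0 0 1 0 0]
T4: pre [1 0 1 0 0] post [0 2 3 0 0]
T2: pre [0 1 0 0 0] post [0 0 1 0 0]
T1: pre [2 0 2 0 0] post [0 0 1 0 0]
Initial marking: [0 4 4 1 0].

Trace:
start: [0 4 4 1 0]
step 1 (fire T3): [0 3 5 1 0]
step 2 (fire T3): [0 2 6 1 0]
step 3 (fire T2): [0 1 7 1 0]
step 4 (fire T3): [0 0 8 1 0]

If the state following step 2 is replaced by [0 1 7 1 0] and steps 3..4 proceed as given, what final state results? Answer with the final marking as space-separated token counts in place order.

state after step 2 := [0 1 7 1 0]
step 3 (fire T2): [0 0 8 1 0]
step 4 (fire T3): [0 0 8 1 0]

0 0 8 1 0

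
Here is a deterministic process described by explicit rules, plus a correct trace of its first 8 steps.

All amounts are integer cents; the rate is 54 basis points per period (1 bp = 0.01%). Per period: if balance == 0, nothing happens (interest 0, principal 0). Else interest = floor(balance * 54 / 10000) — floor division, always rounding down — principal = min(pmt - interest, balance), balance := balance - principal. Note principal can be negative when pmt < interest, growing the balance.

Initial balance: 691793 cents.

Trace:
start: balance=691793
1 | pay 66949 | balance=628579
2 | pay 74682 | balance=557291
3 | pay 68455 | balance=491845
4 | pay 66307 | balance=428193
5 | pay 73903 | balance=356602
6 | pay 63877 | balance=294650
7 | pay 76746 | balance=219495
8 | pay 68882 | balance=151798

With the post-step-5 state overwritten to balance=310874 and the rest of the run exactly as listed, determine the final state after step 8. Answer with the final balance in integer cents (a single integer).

state after step 5 := balance=310874
6 | pay 63877 | balance=248675
7 | pay 76746 | balance=173271
8 | pay 68882 | balance=105324

105324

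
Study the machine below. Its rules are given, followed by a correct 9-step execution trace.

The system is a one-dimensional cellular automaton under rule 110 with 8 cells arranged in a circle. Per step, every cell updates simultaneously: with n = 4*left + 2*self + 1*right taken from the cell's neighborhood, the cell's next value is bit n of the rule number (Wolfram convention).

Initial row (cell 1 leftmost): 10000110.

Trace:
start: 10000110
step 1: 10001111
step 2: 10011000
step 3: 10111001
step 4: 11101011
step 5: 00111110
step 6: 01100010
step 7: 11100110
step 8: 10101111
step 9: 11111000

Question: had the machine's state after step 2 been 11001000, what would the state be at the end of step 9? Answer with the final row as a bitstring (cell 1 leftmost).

10011011

state after step 2 := 11001000
step 3: 11011001
step 4: 01111011
step 5: 11001111
step 6: 01011000
step 7: 11111000
step 8: 10001001
step 9: 10011011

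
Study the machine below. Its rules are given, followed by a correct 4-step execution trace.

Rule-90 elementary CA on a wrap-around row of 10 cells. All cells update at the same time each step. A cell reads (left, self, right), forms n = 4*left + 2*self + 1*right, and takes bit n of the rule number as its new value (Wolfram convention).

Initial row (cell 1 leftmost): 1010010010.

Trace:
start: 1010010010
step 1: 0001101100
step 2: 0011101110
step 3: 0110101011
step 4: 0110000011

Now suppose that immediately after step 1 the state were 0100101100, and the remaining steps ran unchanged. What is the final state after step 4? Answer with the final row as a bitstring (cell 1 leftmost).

state after step 1 := 0100101100
step 2: 1011001110
step 3: 0011111010
step 4: 0110001001

0110001001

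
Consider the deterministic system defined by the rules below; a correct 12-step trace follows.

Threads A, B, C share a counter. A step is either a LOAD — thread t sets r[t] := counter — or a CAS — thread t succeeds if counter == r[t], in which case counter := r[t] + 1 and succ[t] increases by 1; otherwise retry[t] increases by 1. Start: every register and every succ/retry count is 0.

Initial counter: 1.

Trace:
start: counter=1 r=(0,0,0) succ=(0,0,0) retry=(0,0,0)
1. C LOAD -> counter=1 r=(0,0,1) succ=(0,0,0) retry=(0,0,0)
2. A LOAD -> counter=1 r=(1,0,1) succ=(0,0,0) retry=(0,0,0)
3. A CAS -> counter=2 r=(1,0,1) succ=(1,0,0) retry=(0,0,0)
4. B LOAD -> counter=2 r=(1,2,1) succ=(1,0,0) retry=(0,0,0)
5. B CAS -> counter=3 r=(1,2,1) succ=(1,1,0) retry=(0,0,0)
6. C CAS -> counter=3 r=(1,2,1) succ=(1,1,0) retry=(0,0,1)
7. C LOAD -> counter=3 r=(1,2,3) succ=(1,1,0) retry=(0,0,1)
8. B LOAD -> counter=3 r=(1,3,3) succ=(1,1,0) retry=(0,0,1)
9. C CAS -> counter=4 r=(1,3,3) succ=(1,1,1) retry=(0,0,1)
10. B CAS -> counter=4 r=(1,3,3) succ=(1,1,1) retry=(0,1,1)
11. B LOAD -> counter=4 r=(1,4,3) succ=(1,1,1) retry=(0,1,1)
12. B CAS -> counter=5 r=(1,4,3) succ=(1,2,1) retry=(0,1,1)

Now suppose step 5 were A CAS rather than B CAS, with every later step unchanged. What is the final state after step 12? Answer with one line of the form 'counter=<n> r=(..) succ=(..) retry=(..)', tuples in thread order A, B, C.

counter=4 r=(1,3,2) succ=(1,1,1) retry=(1,1,1)

(re-executing from step 5 with the substitution; state before step 5: counter=2 r=(1,2,1) succ=(1,0,0) retry=(0,0,0))
5. A CAS -> counter=2 r=(1,2,1) succ=(1,0,0) retry=(1,0,0)
6. C CAS -> counter=2 r=(1,2,1) succ=(1,0,0) retry=(1,0,1)
7. C LOAD -> counter=2 r=(1,2,2) succ=(1,0,0) retry=(1,0,1)
8. B LOAD -> counter=2 r=(1,2,2) succ=(1,0,0) retry=(1,0,1)
9. C CAS -> counter=3 r=(1,2,2) succ=(1,0,1) retry=(1,0,1)
10. B CAS -> counter=3 r=(1,2,2) succ=(1,0,1) retry=(1,1,1)
11. B LOAD -> counter=3 r=(1,3,2) succ=(1,0,1) retry=(1,1,1)
12. B CAS -> counter=4 r=(1,3,2) succ=(1,1,1) retry=(1,1,1)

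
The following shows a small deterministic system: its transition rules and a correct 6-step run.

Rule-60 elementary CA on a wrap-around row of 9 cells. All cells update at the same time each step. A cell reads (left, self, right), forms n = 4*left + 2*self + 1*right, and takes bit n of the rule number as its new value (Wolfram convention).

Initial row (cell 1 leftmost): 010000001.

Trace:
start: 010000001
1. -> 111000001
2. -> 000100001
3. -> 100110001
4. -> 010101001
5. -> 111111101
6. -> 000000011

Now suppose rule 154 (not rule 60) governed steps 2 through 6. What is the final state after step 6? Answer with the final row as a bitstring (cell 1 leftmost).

(re-executing steps 2..6 under rule 154; state before step 2: 111000001)
2. -> 110100011
3. -> 100010111
4. -> 010100111
5. -> 000011110
6. -> 000111101

000111101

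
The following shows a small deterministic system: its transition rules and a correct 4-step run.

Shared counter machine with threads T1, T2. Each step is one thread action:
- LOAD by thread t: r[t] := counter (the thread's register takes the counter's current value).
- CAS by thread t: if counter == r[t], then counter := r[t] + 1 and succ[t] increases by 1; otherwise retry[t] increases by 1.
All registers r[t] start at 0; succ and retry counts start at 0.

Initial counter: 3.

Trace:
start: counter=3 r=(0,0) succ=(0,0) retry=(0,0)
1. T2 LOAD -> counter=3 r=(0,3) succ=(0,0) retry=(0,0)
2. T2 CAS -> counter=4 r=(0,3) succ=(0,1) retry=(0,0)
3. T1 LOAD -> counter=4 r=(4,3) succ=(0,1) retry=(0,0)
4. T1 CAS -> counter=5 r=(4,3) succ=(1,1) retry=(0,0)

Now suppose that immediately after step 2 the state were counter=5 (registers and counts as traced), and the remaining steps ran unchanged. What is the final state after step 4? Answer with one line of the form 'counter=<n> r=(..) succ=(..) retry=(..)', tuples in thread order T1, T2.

state after step 2 := counter=5 r=(0,3) succ=(0,1) retry=(0,0)
3. T1 LOAD -> counter=5 r=(5,3) succ=(0,1) retry=(0,0)
4. T1 CAS -> counter=6 r=(5,3) succ=(1,1) retry=(0,0)

counter=6 r=(5,3) succ=(1,1) retry=(0,0)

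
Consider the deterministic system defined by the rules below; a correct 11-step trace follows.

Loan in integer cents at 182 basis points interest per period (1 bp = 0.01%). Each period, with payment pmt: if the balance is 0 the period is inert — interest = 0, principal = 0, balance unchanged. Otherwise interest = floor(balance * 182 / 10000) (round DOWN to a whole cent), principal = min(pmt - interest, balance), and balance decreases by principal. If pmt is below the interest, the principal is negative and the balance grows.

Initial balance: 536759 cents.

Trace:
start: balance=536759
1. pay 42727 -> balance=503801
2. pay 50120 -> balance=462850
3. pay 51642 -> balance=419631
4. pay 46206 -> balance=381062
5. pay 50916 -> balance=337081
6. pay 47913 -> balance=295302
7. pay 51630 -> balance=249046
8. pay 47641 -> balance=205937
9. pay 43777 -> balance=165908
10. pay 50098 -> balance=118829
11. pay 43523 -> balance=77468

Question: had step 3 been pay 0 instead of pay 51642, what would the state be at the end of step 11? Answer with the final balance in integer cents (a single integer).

(re-executing from step 3 with the substitution; state before step 3: balance=462850)
3. pay 0 -> balance=471273
4. pay 46206 -> balance=433644
5. pay 50916 -> balance=390620
6. pay 47913 -> balance=349816
7. pay 51630 -> balance=304552
8. pay 47641 -> balance=262453
9. pay 43777 -> balance=223452
10. pay 50098 -> balance=177420
11. pay 43523 -> balance=137126

137126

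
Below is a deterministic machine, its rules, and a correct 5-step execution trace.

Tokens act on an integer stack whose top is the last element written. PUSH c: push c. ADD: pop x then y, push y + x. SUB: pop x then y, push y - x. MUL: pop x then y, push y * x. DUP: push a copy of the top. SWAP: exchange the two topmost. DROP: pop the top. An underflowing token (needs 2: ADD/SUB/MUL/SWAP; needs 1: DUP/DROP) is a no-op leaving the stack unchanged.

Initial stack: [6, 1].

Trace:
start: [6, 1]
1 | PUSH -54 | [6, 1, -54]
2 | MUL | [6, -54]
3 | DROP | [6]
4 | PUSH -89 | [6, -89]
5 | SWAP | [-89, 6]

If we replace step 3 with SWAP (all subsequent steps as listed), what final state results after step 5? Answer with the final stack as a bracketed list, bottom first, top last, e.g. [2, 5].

[-54, -89, 6]

(re-executing from step 3 with the substitution; state before step 3: [6, -54])
3 | SWAP | [-54, 6]
4 | PUSH -89 | [-54, 6, -89]
5 | SWAP | [-54, -89, 6]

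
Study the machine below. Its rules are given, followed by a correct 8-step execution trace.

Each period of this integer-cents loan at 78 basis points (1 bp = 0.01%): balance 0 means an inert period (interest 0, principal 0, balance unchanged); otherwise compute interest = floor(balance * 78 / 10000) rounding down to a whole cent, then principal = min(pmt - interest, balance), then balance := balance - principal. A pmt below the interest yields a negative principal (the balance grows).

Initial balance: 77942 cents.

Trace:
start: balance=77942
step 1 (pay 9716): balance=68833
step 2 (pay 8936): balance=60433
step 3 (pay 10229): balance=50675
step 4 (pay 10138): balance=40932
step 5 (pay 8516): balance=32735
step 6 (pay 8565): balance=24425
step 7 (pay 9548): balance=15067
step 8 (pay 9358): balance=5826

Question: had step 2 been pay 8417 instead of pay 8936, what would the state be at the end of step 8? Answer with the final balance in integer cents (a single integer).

(re-executing from step 2 with the substitution; state before step 2: balance=68833)
step 2 (pay 8417): balance=60952
step 3 (pay 10229): balance=51198
step 4 (pay 10138): balance=41459
step 5 (pay 8516): balance=33266
step 6 (pay 8565): balance=24960
step 7 (pay 9548): balance=15606
step 8 (pay 9358): balance=6369

6369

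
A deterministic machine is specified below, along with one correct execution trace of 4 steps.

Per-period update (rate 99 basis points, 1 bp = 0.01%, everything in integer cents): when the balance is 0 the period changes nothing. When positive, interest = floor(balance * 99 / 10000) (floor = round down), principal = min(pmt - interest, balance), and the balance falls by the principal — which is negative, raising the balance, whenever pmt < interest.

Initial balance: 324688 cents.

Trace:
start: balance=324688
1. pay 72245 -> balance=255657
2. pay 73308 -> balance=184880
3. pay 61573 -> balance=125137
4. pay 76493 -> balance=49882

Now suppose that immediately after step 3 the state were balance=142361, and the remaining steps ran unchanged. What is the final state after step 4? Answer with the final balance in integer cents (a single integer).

state after step 3 := balance=142361
4. pay 76493 -> balance=67277

67277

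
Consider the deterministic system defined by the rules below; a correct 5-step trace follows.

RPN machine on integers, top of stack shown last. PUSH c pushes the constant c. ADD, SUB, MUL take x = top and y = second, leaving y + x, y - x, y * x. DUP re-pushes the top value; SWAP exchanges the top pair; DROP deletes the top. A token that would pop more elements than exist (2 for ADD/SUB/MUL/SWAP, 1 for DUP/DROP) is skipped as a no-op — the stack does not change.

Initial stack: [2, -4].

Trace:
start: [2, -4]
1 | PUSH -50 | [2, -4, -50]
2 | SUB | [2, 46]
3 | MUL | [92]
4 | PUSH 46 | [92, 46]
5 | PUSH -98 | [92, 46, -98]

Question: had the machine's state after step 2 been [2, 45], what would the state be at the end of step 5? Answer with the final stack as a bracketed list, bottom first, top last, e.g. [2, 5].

state after step 2 := [2, 45]
3 | MUL | [90]
4 | PUSH 46 | [90, 46]
5 | PUSH -98 | [90, 46, -98]

[90, 46, -98]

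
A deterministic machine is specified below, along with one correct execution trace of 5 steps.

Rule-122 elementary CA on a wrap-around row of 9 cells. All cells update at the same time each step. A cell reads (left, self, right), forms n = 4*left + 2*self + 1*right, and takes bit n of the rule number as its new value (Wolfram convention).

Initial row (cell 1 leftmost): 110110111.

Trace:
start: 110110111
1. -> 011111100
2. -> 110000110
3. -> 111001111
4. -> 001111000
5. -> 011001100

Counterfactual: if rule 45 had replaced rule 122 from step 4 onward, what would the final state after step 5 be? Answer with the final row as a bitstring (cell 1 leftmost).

(re-executing steps 4..5 under rule 45; state before step 4: 111001111)
4. -> 000001000
5. -> 111101011

111101011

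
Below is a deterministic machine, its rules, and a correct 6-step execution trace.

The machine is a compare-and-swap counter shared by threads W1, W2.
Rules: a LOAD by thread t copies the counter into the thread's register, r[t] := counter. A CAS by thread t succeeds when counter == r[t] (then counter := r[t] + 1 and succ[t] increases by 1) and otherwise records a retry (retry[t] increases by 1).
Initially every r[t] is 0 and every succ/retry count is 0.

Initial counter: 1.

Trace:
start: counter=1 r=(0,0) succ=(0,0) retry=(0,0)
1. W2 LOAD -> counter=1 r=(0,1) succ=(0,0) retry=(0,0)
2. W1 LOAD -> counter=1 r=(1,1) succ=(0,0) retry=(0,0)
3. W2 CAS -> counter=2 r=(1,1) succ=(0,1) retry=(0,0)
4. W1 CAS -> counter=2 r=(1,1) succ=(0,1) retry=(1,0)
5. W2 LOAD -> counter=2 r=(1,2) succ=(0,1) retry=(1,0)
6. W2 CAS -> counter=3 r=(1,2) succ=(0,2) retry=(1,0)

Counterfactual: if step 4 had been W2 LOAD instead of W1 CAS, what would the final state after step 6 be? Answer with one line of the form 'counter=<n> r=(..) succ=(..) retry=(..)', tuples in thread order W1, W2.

counter=3 r=(1,2) succ=(0,2) retry=(0,0)

(re-executing from step 4 with the substitution; state before step 4: counter=2 r=(1,1) succ=(0,1) retry=(0,0))
4. W2 LOAD -> counter=2 r=(1,2) succ=(0,1) retry=(0,0)
5. W2 LOAD -> counter=2 r=(1,2) succ=(0,1) retry=(0,0)
6. W2 CAS -> counter=3 r=(1,2) succ=(0,2) retry=(0,0)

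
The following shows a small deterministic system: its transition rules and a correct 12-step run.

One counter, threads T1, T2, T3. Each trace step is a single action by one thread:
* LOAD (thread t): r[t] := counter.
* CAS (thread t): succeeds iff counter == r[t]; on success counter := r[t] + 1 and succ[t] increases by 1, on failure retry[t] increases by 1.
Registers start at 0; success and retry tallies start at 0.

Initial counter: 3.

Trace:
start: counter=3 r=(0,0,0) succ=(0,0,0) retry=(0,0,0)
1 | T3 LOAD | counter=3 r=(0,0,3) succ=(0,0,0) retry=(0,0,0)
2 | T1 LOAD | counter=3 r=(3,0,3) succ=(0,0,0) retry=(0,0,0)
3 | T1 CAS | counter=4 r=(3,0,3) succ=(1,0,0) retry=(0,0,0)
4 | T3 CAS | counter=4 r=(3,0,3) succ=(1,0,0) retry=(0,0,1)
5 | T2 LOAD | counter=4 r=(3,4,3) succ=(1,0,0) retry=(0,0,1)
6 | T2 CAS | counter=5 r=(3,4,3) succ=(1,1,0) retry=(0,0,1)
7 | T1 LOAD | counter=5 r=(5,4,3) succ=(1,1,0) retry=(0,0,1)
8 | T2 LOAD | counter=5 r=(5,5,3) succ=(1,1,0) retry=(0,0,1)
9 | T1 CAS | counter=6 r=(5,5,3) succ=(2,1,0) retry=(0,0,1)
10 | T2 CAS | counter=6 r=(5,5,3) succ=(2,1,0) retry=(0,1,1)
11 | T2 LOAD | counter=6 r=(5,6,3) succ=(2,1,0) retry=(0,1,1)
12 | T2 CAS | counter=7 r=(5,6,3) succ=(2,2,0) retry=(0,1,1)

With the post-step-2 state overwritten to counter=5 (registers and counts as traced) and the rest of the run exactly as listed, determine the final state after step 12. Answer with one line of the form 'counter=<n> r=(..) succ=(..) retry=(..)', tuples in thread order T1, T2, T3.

counter=8 r=(6,7,3) succ=(1,2,0) retry=(1,1,1)

state after step 2 := counter=5 r=(3,0,3) succ=(0,0,0) retry=(0,0,0)
3 | T1 CAS | counter=5 r=(3,0,3) succ=(0,0,0) retry=(1,0,0)
4 | T3 CAS | counter=5 r=(3,0,3) succ=(0,0,0) retry=(1,0,1)
5 | T2 LOAD | counter=5 r=(3,5,3) succ=(0,0,0) retry=(1,0,1)
6 | T2 CAS | counter=6 r=(3,5,3) succ=(0,1,0) retry=(1,0,1)
7 | T1 LOAD | counter=6 r=(6,5,3) succ=(0,1,0) retry=(1,0,1)
8 | T2 LOAD | counter=6 r=(6,6,3) succ=(0,1,0) retry=(1,0,1)
9 | T1 CAS | counter=7 r=(6,6,3) succ=(1,1,0) retry=(1,0,1)
10 | T2 CAS | counter=7 r=(6,6,3) succ=(1,1,0) retry=(1,1,1)
11 | T2 LOAD | counter=7 r=(6,7,3) succ=(1,1,0) retry=(1,1,1)
12 | T2 CAS | counter=8 r=(6,7,3) succ=(1,2,0) retry=(1,1,1)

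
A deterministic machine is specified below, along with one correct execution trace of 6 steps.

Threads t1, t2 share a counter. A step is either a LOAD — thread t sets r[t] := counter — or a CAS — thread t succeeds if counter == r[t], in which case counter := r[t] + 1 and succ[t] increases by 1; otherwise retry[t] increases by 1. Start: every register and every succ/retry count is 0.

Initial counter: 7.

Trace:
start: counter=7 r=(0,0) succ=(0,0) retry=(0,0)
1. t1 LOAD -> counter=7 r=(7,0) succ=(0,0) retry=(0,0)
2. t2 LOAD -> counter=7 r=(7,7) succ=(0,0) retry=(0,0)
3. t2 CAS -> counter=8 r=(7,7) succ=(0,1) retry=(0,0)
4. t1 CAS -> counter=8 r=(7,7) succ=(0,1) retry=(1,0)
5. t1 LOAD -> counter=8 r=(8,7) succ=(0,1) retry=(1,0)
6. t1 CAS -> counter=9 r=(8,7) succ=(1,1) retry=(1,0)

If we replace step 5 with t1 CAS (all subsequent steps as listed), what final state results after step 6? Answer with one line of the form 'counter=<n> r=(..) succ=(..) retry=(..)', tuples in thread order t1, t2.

(re-executing from step 5 with the substitution; state before step 5: counter=8 r=(7,7) succ=(0,1) retry=(1,0))
5. t1 CAS -> counter=8 r=(7,7) succ=(0,1) retry=(2,0)
6. t1 CAS -> counter=8 r=(7,7) succ=(0,1) retry=(3,0)

counter=8 r=(7,7) succ=(0,1) retry=(3,0)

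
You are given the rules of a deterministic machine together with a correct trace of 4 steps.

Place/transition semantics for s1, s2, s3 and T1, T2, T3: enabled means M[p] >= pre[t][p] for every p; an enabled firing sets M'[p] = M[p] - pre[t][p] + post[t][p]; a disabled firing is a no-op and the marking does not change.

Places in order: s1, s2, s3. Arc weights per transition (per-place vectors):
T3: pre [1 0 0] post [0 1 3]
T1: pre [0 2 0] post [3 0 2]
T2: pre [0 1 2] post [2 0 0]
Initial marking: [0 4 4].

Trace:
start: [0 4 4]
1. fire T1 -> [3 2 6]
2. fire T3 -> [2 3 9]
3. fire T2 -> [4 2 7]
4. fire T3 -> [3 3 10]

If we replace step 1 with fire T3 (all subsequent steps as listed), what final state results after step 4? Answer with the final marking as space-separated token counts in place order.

1 4 5

(re-executing from step 1 with the substitution; state before step 1: [0 4 4])
1. fire T3 -> [0 4 4]
2. fire T3 -> [0 4 4]
3. fire T2 -> [2 3 2]
4. fire T3 -> [1 4 5]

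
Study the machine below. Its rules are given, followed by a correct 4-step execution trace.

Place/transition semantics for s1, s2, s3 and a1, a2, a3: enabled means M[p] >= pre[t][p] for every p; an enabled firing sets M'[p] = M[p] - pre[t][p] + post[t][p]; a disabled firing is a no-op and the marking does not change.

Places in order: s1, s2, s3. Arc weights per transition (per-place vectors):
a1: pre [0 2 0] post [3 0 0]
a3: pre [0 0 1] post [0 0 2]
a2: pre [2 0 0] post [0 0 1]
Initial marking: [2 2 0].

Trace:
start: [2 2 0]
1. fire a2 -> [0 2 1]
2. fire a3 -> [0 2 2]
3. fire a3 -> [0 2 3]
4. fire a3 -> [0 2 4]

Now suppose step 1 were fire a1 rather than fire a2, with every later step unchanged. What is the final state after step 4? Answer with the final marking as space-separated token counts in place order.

(re-executing from step 1 with the substitution; state before step 1: [2 2 0])
1. fire a1 -> [5 0 0]
2. fire a3 -> [5 0 0]
3. fire a3 -> [5 0 0]
4. fire a3 -> [5 0 0]

5 0 0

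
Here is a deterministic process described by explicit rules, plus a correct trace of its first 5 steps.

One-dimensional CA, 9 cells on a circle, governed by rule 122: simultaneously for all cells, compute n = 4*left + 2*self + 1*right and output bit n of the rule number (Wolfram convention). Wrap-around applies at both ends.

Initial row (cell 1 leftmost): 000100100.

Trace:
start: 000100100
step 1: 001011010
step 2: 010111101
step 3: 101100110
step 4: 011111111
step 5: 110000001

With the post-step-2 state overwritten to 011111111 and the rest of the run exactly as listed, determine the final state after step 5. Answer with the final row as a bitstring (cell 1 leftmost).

111100111

state after step 2 := 011111111
step 3: 110000001
step 4: 011000011
step 5: 111100111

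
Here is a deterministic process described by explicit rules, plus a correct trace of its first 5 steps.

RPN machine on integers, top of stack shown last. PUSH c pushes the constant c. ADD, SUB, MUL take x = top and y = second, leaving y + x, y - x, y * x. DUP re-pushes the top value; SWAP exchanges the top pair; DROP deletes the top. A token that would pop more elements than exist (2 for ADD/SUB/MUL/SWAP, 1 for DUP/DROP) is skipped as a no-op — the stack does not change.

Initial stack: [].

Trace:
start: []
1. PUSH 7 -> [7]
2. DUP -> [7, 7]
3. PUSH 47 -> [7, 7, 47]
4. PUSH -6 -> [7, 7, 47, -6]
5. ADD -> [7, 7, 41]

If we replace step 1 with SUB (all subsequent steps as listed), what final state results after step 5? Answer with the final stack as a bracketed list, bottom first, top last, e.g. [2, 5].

(re-executing from step 1 with the substitution; state before step 1: [])
1. SUB -> []
2. DUP -> []
3. PUSH 47 -> [47]
4. PUSH -6 -> [47, -6]
5. ADD -> [41]

[41]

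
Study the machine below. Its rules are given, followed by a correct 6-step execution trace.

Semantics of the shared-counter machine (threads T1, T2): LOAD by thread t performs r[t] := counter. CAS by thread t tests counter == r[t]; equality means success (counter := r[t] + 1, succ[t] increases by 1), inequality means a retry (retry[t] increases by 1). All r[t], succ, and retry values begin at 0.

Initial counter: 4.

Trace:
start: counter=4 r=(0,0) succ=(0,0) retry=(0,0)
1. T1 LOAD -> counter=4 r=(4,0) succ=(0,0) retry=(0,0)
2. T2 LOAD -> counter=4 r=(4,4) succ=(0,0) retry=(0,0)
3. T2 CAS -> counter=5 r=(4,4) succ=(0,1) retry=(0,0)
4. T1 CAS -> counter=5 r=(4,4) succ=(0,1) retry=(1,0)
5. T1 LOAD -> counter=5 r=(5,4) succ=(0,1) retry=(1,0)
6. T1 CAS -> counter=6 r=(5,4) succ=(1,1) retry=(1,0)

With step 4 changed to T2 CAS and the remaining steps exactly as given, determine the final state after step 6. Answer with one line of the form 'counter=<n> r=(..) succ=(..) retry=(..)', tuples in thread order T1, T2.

counter=6 r=(5,4) succ=(1,1) retry=(0,1)

(re-executing from step 4 with the substitution; state before step 4: counter=5 r=(4,4) succ=(0,1) retry=(0,0))
4. T2 CAS -> counter=5 r=(4,4) succ=(0,1) retry=(0,1)
5. T1 LOAD -> counter=5 r=(5,4) succ=(0,1) retry=(0,1)
6. T1 CAS -> counter=6 r=(5,4) succ=(1,1) retry=(0,1)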